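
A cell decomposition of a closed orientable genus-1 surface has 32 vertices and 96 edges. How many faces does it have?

For a closed orientable surface of genus 1, χ = 2 − 2·1 = 0.
F = 0 − V + E = 0 − 32 + 96 = 64.

64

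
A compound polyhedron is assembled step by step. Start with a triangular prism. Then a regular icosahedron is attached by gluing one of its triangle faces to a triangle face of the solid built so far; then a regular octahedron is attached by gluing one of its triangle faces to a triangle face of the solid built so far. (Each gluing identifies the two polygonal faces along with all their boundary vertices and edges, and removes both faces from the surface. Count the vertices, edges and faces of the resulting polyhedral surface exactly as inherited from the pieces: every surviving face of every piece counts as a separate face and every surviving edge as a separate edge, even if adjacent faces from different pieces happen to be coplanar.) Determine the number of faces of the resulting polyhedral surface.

A triangular prism: V=6, E=9, F=5.
Attach a regular icosahedron (V=12, E=30, F=20) along a 3-gon: merge 3 vertices and 3 edges, delete both glued faces → V=15, E=36, F=23.
Attach a regular octahedron (V=6, E=12, F=8) along a 3-gon: merge 3 vertices and 3 edges, delete both glued faces → V=18, E=45, F=29.
Check: V − E + F = 18 − 45 + 29 = 2.

29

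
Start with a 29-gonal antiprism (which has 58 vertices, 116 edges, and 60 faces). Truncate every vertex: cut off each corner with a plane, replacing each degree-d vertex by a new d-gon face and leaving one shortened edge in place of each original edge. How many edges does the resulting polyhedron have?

Truncation replaces each original edge-end by a new vertex, so V′ = 2E = 232.
Each original edge survives, and each old vertex of degree d contributes d new edges; summing degrees gives Σd = 2E, so E′ = E + 2E = 3E = 348.
Each original face survives and each original vertex becomes one new face: F′ = F + V = 118.

348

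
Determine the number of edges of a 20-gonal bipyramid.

A bipyramid over an n-gon has 2n triangular faces and n + 2 vertices: V = 20 + 2 = 22, E = 3·20 = 60, F = 2·20 = 40.

60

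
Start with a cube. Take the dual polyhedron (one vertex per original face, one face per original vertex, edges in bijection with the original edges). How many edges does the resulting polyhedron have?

The base solid has V = 8, E = 12, F = 6.
The dual swaps V and F and preserves E: V′ = F = 6, E′ = E = 12, F′ = V = 8.

12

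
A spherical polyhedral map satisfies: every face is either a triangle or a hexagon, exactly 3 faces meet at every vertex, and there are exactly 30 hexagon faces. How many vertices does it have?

Let x be the number of triangles; then F = 30 + x.
Edge–face incidences: 2E = 6·30 + 3·x = 180 + 3x.
Every vertex has degree 3, so 3V = 2E.
Euler: V − E + F = 2 ⇒ (2E)/3 − E + (30 + x) = 2.
Multiply by 6: 2·(2E) − 3·(2E) + 6·(30 + x) = 12, i.e. 180 + 6x − (180 + 3x) = 12.
Collecting terms: 3x = 12, so x = 4.
Then 2E = 180 + 3·4 = 192, so E = 96, V = 2E/3 = 64, F = 30 + 4 = 34.

64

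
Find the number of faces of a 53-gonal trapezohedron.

106

The n-trapezohedron (dual of the n-antiprism) has V = 2·53 + 2 = 108, E = 4·53 = 212, F = 2·53 = 106.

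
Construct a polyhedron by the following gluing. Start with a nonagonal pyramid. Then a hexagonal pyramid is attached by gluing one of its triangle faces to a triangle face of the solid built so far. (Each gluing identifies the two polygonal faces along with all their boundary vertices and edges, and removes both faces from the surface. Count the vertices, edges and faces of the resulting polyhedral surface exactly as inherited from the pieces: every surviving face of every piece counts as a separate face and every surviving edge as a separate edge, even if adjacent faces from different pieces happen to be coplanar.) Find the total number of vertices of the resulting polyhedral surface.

A nonagonal pyramid: V=10, E=18, F=10.
Attach a hexagonal pyramid (V=7, E=12, F=7) along a 3-gon: merge 3 vertices and 3 edges, delete both glued faces → V=14, E=27, F=15.
Check: V − E + F = 14 − 27 + 15 = 2.

14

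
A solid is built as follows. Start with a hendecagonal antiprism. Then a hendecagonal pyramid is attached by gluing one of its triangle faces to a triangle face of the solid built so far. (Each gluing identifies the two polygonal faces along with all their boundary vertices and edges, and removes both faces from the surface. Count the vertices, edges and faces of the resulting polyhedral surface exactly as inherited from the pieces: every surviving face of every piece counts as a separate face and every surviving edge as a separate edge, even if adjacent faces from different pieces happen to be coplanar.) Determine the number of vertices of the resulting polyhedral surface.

31

A hendecagonal antiprism: V=22, E=44, F=24.
Attach a hendecagonal pyramid (V=12, E=22, F=12) along a 3-gon: merge 3 vertices and 3 edges, delete both glued faces → V=31, E=63, F=34.
Check: V − E + F = 31 − 63 + 34 = 2.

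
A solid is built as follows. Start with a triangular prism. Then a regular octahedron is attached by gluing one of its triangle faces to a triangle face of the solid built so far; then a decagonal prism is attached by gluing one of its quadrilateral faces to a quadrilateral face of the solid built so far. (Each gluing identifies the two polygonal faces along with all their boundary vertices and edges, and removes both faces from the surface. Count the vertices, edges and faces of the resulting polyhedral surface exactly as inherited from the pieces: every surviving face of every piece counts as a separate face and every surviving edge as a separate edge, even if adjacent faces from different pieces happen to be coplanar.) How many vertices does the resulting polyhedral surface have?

25

A triangular prism: V=6, E=9, F=5.
Attach a regular octahedron (V=6, E=12, F=8) along a 3-gon: merge 3 vertices and 3 edges, delete both glued faces → V=9, E=18, F=11.
Attach a decagonal prism (V=20, E=30, F=12) along a 4-gon: merge 4 vertices and 4 edges, delete both glued faces → V=25, E=44, F=21.
Check: V − E + F = 25 − 44 + 21 = 2.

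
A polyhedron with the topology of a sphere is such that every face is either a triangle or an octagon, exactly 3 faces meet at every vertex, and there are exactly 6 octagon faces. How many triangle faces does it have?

8

Let x be the number of triangles; then F = 6 + x.
Edge–face incidences: 2E = 8·6 + 3·x = 48 + 3x.
Every vertex has degree 3, so 3V = 2E.
Euler: V − E + F = 2 ⇒ (2E)/3 − E + (6 + x) = 2.
Multiply by 6: 2·(2E) − 3·(2E) + 6·(6 + x) = 12, i.e. 36 + 6x − (48 + 3x) = 12.
Collecting terms: 3x − 12 = 12, so 3x = 24, so x = 8.
Then 2E = 48 + 3·8 = 72, so E = 36, V = 2E/3 = 24, F = 6 + 8 = 14.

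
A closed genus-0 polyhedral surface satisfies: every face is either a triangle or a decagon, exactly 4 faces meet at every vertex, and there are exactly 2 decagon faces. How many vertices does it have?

20

Let x be the number of triangles; then F = 2 + x.
Edge–face incidences: 2E = 10·2 + 3·x = 20 + 3x.
Every vertex has degree 4, so 4V = 2E.
Euler: V − E + F = 2 ⇒ (2E)/4 − E + (2 + x) = 2.
Multiply by 8: 2·(2E) − 4·(2E) + 8·(2 + x) = 16, i.e. 16 + 8x − 2·(20 + 3x) = 16.
Collecting terms: 2x − 24 = 16, so 2x = 40, so x = 20.
Then 2E = 20 + 3·20 = 80, so E = 40, V = 2E/4 = 20, F = 2 + 20 = 22.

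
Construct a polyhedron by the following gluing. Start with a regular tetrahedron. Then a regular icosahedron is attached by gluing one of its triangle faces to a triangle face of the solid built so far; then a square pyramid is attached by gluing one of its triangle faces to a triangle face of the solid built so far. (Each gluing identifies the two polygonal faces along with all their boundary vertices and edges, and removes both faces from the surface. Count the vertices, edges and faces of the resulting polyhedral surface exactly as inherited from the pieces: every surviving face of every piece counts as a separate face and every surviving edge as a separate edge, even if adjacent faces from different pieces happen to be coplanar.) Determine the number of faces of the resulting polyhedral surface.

A regular tetrahedron: V=4, E=6, F=4.
Attach a regular icosahedron (V=12, E=30, F=20) along a 3-gon: merge 3 vertices and 3 edges, delete both glued faces → V=13, E=33, F=22.
Attach a square pyramid (V=5, E=8, F=5) along a 3-gon: merge 3 vertices and 3 edges, delete both glued faces → V=15, E=38, F=25.
Check: V − E + F = 15 − 38 + 25 = 2.

25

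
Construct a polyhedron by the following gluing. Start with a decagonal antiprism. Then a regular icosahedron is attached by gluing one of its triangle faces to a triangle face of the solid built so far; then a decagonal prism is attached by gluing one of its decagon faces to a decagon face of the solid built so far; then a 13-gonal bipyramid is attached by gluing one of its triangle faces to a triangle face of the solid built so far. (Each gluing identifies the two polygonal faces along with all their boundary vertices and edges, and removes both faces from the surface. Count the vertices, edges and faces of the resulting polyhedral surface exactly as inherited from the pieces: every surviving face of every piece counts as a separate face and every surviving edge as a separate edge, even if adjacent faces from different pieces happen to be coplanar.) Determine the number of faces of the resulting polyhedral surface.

74

A decagonal antiprism: V=20, E=40, F=22.
Attach a regular icosahedron (V=12, E=30, F=20) along a 3-gon: merge 3 vertices and 3 edges, delete both glued faces → V=29, E=67, F=40.
Attach a decagonal prism (V=20, E=30, F=12) along a 10-gon: merge 10 vertices and 10 edges, delete both glued faces → V=39, E=87, F=50.
Attach a 13-gonal bipyramid (V=15, E=39, F=26) along a 3-gon: merge 3 vertices and 3 edges, delete both glued faces → V=51, E=123, F=74.
Check: V − E + F = 51 − 123 + 74 = 2.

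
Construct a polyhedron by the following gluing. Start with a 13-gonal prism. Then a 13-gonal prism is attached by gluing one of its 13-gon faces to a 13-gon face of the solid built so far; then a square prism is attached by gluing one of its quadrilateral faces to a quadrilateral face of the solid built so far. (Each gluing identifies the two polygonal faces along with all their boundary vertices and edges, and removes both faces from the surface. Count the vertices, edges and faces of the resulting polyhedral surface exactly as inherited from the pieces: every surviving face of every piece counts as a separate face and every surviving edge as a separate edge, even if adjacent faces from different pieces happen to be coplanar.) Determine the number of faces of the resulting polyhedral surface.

A 13-gonal prism: V=26, E=39, F=15.
Attach a 13-gonal prism (V=26, E=39, F=15) along a 13-gon: merge 13 vertices and 13 edges, delete both glued faces → V=39, E=65, F=28.
Attach a square prism (V=8, E=12, F=6) along a 4-gon: merge 4 vertices and 4 edges, delete both glued faces → V=43, E=73, F=32.
Check: V − E + F = 43 − 73 + 32 = 2.

32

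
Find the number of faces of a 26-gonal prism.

A prism on an n-gon has two n-gon bases and n rectangular sides: V = 2·26 = 52, E = 3·26 = 78, F = 26 + 2 = 28.

28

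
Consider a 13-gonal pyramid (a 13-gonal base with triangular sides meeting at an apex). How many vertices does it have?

14

A pyramid on an n-gon base has one n-gon and n triangles: V = 13 + 1 = 14, E = 2·13 = 26, F = 13 + 1 = 14.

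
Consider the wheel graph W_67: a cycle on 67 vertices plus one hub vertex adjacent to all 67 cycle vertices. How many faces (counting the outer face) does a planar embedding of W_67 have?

68

W_67 has V = 67 + 1 = 68 vertices and E = 2·67 = 134 edges.
By Euler's formula F = 2 − V + E = 2 − 68 + 134 = 68.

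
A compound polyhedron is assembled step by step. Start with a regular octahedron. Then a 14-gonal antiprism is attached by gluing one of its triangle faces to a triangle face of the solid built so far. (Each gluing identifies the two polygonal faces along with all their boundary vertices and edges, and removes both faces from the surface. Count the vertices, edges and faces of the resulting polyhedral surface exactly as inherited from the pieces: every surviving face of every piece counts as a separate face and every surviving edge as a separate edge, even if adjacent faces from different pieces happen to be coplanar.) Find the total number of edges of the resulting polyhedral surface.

A regular octahedron: V=6, E=12, F=8.
Attach a 14-gonal antiprism (V=28, E=56, F=30) along a 3-gon: merge 3 vertices and 3 edges, delete both glued faces → V=31, E=65, F=36.
Check: V − E + F = 31 − 65 + 36 = 2.

65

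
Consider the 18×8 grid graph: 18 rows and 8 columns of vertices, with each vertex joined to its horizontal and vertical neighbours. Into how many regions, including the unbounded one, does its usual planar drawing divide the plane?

The grid has V = 18·8 = 144 vertices and E = 18·7 + 8·17 = 262 edges.
F = 2 − V + E = 2 − 144 + 262 = 120.

120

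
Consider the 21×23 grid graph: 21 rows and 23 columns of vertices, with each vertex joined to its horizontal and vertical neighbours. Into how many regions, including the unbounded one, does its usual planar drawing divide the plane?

The grid has V = 21·23 = 483 vertices and E = 21·22 + 23·20 = 922 edges.
F = 2 − V + E = 2 − 483 + 922 = 441.

441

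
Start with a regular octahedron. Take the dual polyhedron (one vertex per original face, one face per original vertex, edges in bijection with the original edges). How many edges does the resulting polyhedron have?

12

The base solid has V = 6, E = 12, F = 8.
The dual swaps V and F and preserves E: V′ = F = 8, E′ = E = 12, F′ = V = 6.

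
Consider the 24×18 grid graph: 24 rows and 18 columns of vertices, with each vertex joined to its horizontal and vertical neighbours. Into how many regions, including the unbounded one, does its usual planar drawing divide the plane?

392

The grid has V = 24·18 = 432 vertices and E = 24·17 + 18·23 = 822 edges.
F = 2 − V + E = 2 − 432 + 822 = 392.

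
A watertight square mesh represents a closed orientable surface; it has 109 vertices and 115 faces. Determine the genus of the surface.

4

Every face is a square, so 2E = 4·115 = 460, giving E = 230.
χ = V − E + F = 109 − 230 + 115 = -6.
For a closed orientable surface χ = 2 − 2g, so g = (2 − (-6))/2 = 4.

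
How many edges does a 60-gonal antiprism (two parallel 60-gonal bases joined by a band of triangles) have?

240

An antiprism on an n-gon has two n-gon caps and 2n triangles: V = 2·60 = 120, E = 4·60 = 240, F = 2·60 + 2 = 122.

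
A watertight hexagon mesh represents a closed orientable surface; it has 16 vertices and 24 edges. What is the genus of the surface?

Every face is a hexagon and each edge borders two faces, so 6F = 2·24, giving F = 8.
χ = V − E + F = 16 − 24 + 8 = 0.
For a closed orientable surface χ = 2 − 2g, so g = (2 − (0))/2 = 1.

1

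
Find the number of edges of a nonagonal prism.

27

A prism on an n-gon has two n-gon bases and n rectangular sides: V = 2·9 = 18, E = 3·9 = 27, F = 9 + 2 = 11.
Check: V − E + F = 18 − 27 + 11 = 2.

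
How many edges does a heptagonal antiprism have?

28

An antiprism on an n-gon has two n-gon caps and 2n triangles: V = 2·7 = 14, E = 4·7 = 28, F = 2·7 + 2 = 16.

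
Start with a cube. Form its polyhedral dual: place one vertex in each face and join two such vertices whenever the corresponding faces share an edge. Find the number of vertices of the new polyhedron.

The base solid has V = 8, E = 12, F = 6.
The dual swaps V and F and preserves E: V′ = F = 6, E′ = E = 12, F′ = V = 8.

6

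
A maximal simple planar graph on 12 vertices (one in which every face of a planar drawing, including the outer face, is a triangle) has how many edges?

In a plane triangulation 3F = 2E and V − E + F = 2, so E = 3V − 6 = 3·12 − 6 = 30.

30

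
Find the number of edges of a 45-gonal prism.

A prism on an n-gon has two n-gon bases and n rectangular sides: V = 2·45 = 90, E = 3·45 = 135, F = 45 + 2 = 47.

135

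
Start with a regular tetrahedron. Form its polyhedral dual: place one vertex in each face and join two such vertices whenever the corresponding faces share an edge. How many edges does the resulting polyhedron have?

6

The base solid has V = 4, E = 6, F = 4.
The dual swaps V and F and preserves E: V′ = F = 4, E′ = E = 6, F′ = V = 4.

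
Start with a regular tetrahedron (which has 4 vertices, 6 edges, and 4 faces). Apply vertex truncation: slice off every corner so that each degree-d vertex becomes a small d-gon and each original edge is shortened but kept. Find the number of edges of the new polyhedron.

18

Truncation replaces each original edge-end by a new vertex, so V′ = 2E = 12.
Each original edge survives, and each old vertex of degree d contributes d new edges; summing degrees gives Σd = 2E, so E′ = E + 2E = 3E = 18.
Each original face survives and each original vertex becomes one new face: F′ = F + V = 8.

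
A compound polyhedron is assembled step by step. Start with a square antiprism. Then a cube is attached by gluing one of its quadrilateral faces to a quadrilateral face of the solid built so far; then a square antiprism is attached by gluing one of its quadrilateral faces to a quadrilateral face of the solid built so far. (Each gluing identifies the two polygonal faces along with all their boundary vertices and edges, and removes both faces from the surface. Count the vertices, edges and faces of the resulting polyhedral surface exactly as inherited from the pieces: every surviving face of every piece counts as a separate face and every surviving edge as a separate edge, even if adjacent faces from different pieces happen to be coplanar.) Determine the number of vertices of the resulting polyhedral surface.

16

A square antiprism: V=8, E=16, F=10.
Attach a cube (V=8, E=12, F=6) along a 4-gon: merge 4 vertices and 4 edges, delete both glued faces → V=12, E=24, F=14.
Attach a square antiprism (V=8, E=16, F=10) along a 4-gon: merge 4 vertices and 4 edges, delete both glued faces → V=16, E=36, F=22.
Check: V − E + F = 16 − 36 + 22 = 2.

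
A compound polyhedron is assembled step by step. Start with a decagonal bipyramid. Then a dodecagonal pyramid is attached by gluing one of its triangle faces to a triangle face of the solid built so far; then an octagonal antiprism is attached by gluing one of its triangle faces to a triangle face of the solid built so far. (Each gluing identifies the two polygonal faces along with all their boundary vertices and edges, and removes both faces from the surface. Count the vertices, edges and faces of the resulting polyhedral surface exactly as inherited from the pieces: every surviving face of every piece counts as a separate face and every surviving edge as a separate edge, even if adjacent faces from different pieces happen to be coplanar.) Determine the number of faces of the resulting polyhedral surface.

47

A decagonal bipyramid: V=12, E=30, F=20.
Attach a dodecagonal pyramid (V=13, E=24, F=13) along a 3-gon: merge 3 vertices and 3 edges, delete both glued faces → V=22, E=51, F=31.
Attach an octagonal antiprism (V=16, E=32, F=18) along a 3-gon: merge 3 vertices and 3 edges, delete both glued faces → V=35, E=80, F=47.
Check: V − E + F = 35 − 80 + 47 = 2.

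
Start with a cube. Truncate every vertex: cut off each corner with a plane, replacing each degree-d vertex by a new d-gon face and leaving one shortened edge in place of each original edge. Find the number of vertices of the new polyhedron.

24

The base solid has V = 8, E = 12, F = 6.
Truncation replaces each original edge-end by a new vertex, so V′ = 2E = 24.
Each original edge survives, and each old vertex of degree d contributes d new edges; summing degrees gives Σd = 2E, so E′ = E + 2E = 3E = 36.
Each original face survives and each original vertex becomes one new face: F′ = F + V = 14.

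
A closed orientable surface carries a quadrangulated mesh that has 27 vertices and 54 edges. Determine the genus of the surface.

1

Every face is a square and each edge borders two faces, so 4F = 2·54, giving F = 27.
χ = V − E + F = 27 − 54 + 27 = 0.
For a closed orientable surface χ = 2 − 2g, so g = (2 − (0))/2 = 1.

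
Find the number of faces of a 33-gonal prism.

A prism on an n-gon has two n-gon bases and n rectangular sides: V = 2·33 = 66, E = 3·33 = 99, F = 33 + 2 = 35.

35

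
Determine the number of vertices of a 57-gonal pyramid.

A pyramid on an n-gon base has one n-gon and n triangles: V = 57 + 1 = 58, E = 2·57 = 114, F = 57 + 1 = 58.

58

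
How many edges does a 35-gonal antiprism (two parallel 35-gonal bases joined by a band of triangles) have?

An antiprism on an n-gon has two n-gon caps and 2n triangles: V = 2·35 = 70, E = 4·35 = 140, F = 2·35 + 2 = 72.
Check: V − E + F = 70 − 140 + 72 = 2.

140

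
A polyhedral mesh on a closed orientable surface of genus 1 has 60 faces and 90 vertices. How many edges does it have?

150

For a closed orientable surface of genus 1, χ = 2 − 2·1 = 0.
E = V + F − (0) = 90 + 60 − (0) = 150.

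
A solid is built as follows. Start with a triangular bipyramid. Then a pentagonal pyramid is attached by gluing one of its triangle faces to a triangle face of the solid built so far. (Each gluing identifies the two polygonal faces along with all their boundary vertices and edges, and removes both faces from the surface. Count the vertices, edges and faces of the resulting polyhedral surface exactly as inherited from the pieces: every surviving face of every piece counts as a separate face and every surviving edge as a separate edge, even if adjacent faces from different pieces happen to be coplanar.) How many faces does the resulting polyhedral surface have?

A triangular bipyramid: V=5, E=9, F=6.
Attach a pentagonal pyramid (V=6, E=10, F=6) along a 3-gon: merge 3 vertices and 3 edges, delete both glued faces → V=8, E=16, F=10.
Check: V − E + F = 8 − 16 + 10 = 2.

10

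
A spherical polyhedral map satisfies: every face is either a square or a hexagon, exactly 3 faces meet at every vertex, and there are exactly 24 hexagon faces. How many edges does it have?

84

Let x be the number of squares; then F = 24 + x.
Edge–face incidences: 2E = 6·24 + 4·x = 144 + 4x.
Every vertex has degree 3, so 3V = 2E.
Euler: V − E + F = 2 ⇒ (2E)/3 − E + (24 + x) = 2.
Multiply by 6: 2·(2E) − 3·(2E) + 6·(24 + x) = 12, i.e. 144 + 6x − (144 + 4x) = 12.
Collecting terms: 2x = 12, so x = 6.
Then 2E = 144 + 4·6 = 168, so E = 84, V = 2E/3 = 56, F = 24 + 6 = 30.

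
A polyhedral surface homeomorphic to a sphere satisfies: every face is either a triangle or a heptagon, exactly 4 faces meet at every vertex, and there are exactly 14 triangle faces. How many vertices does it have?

14

Let x be the number of heptagons; then F = 14 + x.
Edge–face incidences: 2E = 3·14 + 7·x = 42 + 7x.
Every vertex has degree 4, so 4V = 2E.
Euler: V − E + F = 2 ⇒ (2E)/4 − E + (14 + x) = 2.
Multiply by 8: 2·(2E) − 4·(2E) + 8·(14 + x) = 16, i.e. 112 + 8x − 2·(42 + 7x) = 16.
Collecting terms: −6x + 28 = 16, so −6x = −12, so x = 2.
Then 2E = 42 + 7·2 = 56, so E = 28, V = 2E/4 = 14, F = 14 + 2 = 16.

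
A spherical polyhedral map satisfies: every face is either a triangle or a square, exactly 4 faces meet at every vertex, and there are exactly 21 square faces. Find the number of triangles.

Let x be the number of triangles; then F = 21 + x.
Edge–face incidences: 2E = 4·21 + 3·x = 84 + 3x.
Every vertex has degree 4, so 4V = 2E.
Euler: V − E + F = 2 ⇒ (2E)/4 − E + (21 + x) = 2.
Multiply by 8: 2·(2E) − 4·(2E) + 8·(21 + x) = 16, i.e. 168 + 8x − 2·(84 + 3x) = 16.
Collecting terms: 2x = 16, so x = 8.
Then 2E = 84 + 3·8 = 108, so E = 54, V = 2E/4 = 27, F = 21 + 8 = 29.

8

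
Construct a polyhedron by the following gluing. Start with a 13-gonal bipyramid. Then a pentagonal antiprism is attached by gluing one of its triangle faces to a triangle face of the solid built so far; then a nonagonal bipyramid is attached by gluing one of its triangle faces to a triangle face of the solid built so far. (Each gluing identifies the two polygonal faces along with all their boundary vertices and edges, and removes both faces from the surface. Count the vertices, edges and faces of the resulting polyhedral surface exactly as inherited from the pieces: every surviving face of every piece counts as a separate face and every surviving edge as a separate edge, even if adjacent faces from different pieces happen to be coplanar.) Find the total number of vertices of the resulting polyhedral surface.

30

A 13-gonal bipyramid: V=15, E=39, F=26.
Attach a pentagonal antiprism (V=10, E=20, F=12) along a 3-gon: merge 3 vertices and 3 edges, delete both glued faces → V=22, E=56, F=36.
Attach a nonagonal bipyramid (V=11, E=27, F=18) along a 3-gon: merge 3 vertices and 3 edges, delete both glued faces → V=30, E=80, F=52.
Check: V − E + F = 30 − 80 + 52 = 2.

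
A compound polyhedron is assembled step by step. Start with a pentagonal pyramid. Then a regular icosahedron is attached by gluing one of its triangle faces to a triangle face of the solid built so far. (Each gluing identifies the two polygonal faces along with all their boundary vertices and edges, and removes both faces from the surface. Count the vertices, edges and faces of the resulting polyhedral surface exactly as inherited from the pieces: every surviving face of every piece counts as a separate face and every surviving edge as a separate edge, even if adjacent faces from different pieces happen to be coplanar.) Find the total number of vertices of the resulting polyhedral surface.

A pentagonal pyramid: V=6, E=10, F=6.
Attach a regular icosahedron (V=12, E=30, F=20) along a 3-gon: merge 3 vertices and 3 edges, delete both glued faces → V=15, E=37, F=24.
Check: V − E + F = 15 − 37 + 24 = 2.

15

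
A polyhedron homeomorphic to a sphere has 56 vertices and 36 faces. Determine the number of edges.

90

Here V − E + F = 2.
E = V + F − (2) = 56 + 36 − (2) = 90.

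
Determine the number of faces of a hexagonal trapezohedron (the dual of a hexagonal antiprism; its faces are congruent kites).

12

The n-trapezohedron (dual of the n-antiprism) has V = 2·6 + 2 = 14, E = 4·6 = 24, F = 2·6 = 12.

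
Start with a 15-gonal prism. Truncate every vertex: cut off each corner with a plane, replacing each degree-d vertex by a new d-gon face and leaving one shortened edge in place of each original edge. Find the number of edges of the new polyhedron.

The base solid has V = 30, E = 45, F = 17.
Truncation replaces each original edge-end by a new vertex, so V′ = 2E = 90.
Each original edge survives, and each old vertex of degree d contributes d new edges; summing degrees gives Σd = 2E, so E′ = E + 2E = 3E = 135.
Each original face survives and each original vertex becomes one new face: F′ = F + V = 47.

135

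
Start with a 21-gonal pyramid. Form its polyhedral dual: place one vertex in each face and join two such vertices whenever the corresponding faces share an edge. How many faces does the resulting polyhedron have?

The base solid has V = 22, E = 42, F = 22.
The dual swaps V and F and preserves E: V′ = F = 22, E′ = E = 42, F′ = V = 22.

22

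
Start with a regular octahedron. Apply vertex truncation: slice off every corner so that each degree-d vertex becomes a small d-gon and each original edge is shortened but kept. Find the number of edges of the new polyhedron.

36

The base solid has V = 6, E = 12, F = 8.
Truncation replaces each original edge-end by a new vertex, so V′ = 2E = 24.
Each original edge survives, and each old vertex of degree d contributes d new edges; summing degrees gives Σd = 2E, so E′ = E + 2E = 3E = 36.
Each original face survives and each original vertex becomes one new face: F′ = F + V = 14.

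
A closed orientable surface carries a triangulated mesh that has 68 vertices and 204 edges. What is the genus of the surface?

Every face is a triangle and each edge borders two faces, so 3F = 2·204, giving F = 136.
χ = V − E + F = 68 − 204 + 136 = 0.
For a closed orientable surface χ = 2 − 2g, so g = (2 − (0))/2 = 1.

1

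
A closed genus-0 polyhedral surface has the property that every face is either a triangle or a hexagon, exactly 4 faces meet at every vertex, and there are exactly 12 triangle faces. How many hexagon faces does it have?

Let x be the number of hexagons; then F = 12 + x.
Edge–face incidences: 2E = 3·12 + 6·x = 36 + 6x.
Every vertex has degree 4, so 4V = 2E.
Euler: V − E + F = 2 ⇒ (2E)/4 − E + (12 + x) = 2.
Multiply by 8: 2·(2E) − 4·(2E) + 8·(12 + x) = 16, i.e. 96 + 8x − 2·(36 + 6x) = 16.
Collecting terms: −4x + 24 = 16, so −4x = −8, so x = 2.
Then 2E = 36 + 6·2 = 48, so E = 24, V = 2E/4 = 12, F = 12 + 2 = 14.

2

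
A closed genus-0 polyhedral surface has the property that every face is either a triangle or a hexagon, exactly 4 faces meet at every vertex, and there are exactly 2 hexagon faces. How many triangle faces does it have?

12

Let x be the number of triangles; then F = 2 + x.
Edge–face incidences: 2E = 6·2 + 3·x = 12 + 3x.
Every vertex has degree 4, so 4V = 2E.
Euler: V − E + F = 2 ⇒ (2E)/4 − E + (2 + x) = 2.
Multiply by 8: 2·(2E) − 4·(2E) + 8·(2 + x) = 16, i.e. 16 + 8x − 2·(12 + 3x) = 16.
Collecting terms: 2x − 8 = 16, so 2x = 24, so x = 12.
Then 2E = 12 + 3·12 = 48, so E = 24, V = 2E/4 = 12, F = 2 + 12 = 14.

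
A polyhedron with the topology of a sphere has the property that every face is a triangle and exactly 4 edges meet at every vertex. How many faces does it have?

8

Each face has 3 edges and each edge borders two faces, so 2E = 3F.
Each vertex has degree 4, so 4V = 2E and hence V = 3F/4.
Euler: V − E + F = 2 ⇒ (3F/4) − (3F/2) + F = 2.
Multiply by 8: (6 − 12 + 8)F = 16, i.e. 2F = 16.
So F = 8, E = 3·8/2 = 12, V = 3·8/4 = 6.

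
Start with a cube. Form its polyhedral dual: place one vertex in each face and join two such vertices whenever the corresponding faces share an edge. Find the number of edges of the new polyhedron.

12

The base solid has V = 8, E = 12, F = 6.
The dual swaps V and F and preserves E: V′ = F = 6, E′ = E = 12, F′ = V = 8.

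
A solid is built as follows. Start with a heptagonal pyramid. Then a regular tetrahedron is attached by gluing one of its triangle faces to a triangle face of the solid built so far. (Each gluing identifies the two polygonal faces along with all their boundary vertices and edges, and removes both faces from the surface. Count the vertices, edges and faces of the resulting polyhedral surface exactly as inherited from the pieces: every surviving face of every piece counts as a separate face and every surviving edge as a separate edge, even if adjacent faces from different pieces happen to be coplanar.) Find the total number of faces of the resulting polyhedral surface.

10

A heptagonal pyramid: V=8, E=14, F=8.
Attach a regular tetrahedron (V=4, E=6, F=4) along a 3-gon: merge 3 vertices and 3 edges, delete both glued faces → V=9, E=17, F=10.
Check: V − E + F = 9 − 17 + 10 = 2.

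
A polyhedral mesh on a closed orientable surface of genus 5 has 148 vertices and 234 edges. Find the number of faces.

For a closed orientable surface of genus 5, χ = 2 − 2·5 = -8.
F = -8 − V + E = -8 − 148 + 234 = 78.

78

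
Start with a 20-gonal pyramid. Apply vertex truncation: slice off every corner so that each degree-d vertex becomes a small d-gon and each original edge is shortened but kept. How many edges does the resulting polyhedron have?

120

The base solid has V = 21, E = 40, F = 21.
Truncation replaces each original edge-end by a new vertex, so V′ = 2E = 80.
Each original edge survives, and each old vertex of degree d contributes d new edges; summing degrees gives Σd = 2E, so E′ = E + 2E = 3E = 120.
Each original face survives and each original vertex becomes one new face: F′ = F + V = 42.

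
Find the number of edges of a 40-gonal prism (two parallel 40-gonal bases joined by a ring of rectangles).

A prism on an n-gon has two n-gon bases and n rectangular sides: V = 2·40 = 80, E = 3·40 = 120, F = 40 + 2 = 42.

120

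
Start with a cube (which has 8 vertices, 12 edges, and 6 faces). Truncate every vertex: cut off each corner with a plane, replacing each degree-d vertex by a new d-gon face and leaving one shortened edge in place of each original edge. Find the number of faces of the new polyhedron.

Truncation replaces each original edge-end by a new vertex, so V′ = 2E = 24.
Each original edge survives, and each old vertex of degree d contributes d new edges; summing degrees gives Σd = 2E, so E′ = E + 2E = 3E = 36.
Each original face survives and each original vertex becomes one new face: F′ = F + V = 14.

14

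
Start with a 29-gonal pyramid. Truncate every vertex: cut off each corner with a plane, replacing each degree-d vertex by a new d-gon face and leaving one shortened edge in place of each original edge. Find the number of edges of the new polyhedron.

174

The base solid has V = 30, E = 58, F = 30.
Truncation replaces each original edge-end by a new vertex, so V′ = 2E = 116.
Each original edge survives, and each old vertex of degree d contributes d new edges; summing degrees gives Σd = 2E, so E′ = E + 2E = 3E = 174.
Each original face survives and each original vertex becomes one new face: F′ = F + V = 60.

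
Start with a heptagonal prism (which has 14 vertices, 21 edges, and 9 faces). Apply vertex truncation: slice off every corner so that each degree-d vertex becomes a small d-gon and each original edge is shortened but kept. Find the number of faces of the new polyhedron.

Truncation replaces each original edge-end by a new vertex, so V′ = 2E = 42.
Each original edge survives, and each old vertex of degree d contributes d new edges; summing degrees gives Σd = 2E, so E′ = E + 2E = 3E = 63.
Each original face survives and each original vertex becomes one new face: F′ = F + V = 23.

23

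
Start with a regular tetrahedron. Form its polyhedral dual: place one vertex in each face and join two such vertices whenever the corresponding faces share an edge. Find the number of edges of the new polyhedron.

6

The base solid has V = 4, E = 6, F = 4.
The dual swaps V and F and preserves E: V′ = F = 4, E′ = E = 6, F′ = V = 4.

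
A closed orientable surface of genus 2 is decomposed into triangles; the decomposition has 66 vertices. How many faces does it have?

136

χ = 2 − 2·2 = -2, and every face is a triangle so 3F = 2E.
V − E + F = -2 with E = 3F/2 gives 66 − (3/2 − 1)·F = -2, so F = 136 and E = 204.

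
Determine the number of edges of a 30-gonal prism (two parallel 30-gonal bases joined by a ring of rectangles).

90

A prism on an n-gon has two n-gon bases and n rectangular sides: V = 2·30 = 60, E = 3·30 = 90, F = 30 + 2 = 32.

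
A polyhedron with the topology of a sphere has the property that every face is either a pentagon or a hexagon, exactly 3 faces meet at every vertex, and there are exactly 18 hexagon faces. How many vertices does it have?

Let x be the number of pentagons; then F = 18 + x.
Edge–face incidences: 2E = 6·18 + 5·x = 108 + 5x.
Every vertex has degree 3, so 3V = 2E.
Euler: V − E + F = 2 ⇒ (2E)/3 − E + (18 + x) = 2.
Multiply by 6: 2·(2E) − 3·(2E) + 6·(18 + x) = 12, i.e. 108 + 6x − (108 + 5x) = 12.
Collecting terms: x = 12.
Then 2E = 108 + 5·12 = 168, so E = 84, V = 2E/3 = 56, F = 18 + 12 = 30.

56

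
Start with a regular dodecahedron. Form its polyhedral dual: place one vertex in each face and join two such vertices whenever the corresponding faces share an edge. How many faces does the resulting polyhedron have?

20

The base solid has V = 20, E = 30, F = 12.
The dual swaps V and F and preserves E: V′ = F = 12, E′ = E = 30, F′ = V = 20.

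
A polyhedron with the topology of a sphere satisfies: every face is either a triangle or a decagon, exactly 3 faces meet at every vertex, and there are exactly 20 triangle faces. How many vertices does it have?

Let x be the number of decagons; then F = 20 + x.
Edge–face incidences: 2E = 3·20 + 10·x = 60 + 10x.
Every vertex has degree 3, so 3V = 2E.
Euler: V − E + F = 2 ⇒ (2E)/3 − E + (20 + x) = 2.
Multiply by 6: 2·(2E) − 3·(2E) + 6·(20 + x) = 12, i.e. 120 + 6x − (60 + 10x) = 12.
Collecting terms: −4x + 60 = 12, so −4x = −48, so x = 12.
Then 2E = 60 + 10·12 = 180, so E = 90, V = 2E/3 = 60, F = 20 + 12 = 32.

60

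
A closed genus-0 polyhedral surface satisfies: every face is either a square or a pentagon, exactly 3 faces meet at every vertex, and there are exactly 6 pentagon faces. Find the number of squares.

3

Let x be the number of squares; then F = 6 + x.
Edge–face incidences: 2E = 5·6 + 4·x = 30 + 4x.
Every vertex has degree 3, so 3V = 2E.
Euler: V − E + F = 2 ⇒ (2E)/3 − E + (6 + x) = 2.
Multiply by 6: 2·(2E) − 3·(2E) + 6·(6 + x) = 12, i.e. 36 + 6x − (30 + 4x) = 12.
Collecting terms: 2x + 6 = 12, so 2x = 6, so x = 3.
Then 2E = 30 + 4·3 = 42, so E = 21, V = 2E/3 = 14, F = 6 + 3 = 9.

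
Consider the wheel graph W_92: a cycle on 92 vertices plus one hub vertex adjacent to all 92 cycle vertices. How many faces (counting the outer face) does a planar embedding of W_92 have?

93

W_92 has V = 92 + 1 = 93 vertices and E = 2·92 = 184 edges.
By Euler's formula F = 2 − V + E = 2 − 93 + 184 = 93.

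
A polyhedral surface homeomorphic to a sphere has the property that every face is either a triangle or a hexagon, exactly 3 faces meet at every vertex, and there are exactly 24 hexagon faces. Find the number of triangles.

4

Let x be the number of triangles; then F = 24 + x.
Edge–face incidences: 2E = 6·24 + 3·x = 144 + 3x.
Every vertex has degree 3, so 3V = 2E.
Euler: V − E + F = 2 ⇒ (2E)/3 − E + (24 + x) = 2.
Multiply by 6: 2·(2E) − 3·(2E) + 6·(24 + x) = 12, i.e. 144 + 6x − (144 + 3x) = 12.
Collecting terms: 3x = 12, so x = 4.
Then 2E = 144 + 3·4 = 156, so E = 78, V = 2E/3 = 52, F = 24 + 4 = 28.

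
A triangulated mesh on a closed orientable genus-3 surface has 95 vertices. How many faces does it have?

χ = 2 − 2·3 = -4, and every face is a triangle so 3F = 2E.
V − E + F = -4 with E = 3F/2 gives 95 − (3/2 − 1)·F = -4, so F = 198 and E = 297.

198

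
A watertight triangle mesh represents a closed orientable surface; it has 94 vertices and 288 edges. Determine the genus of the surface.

Every face is a triangle and each edge borders two faces, so 3F = 2·288, giving F = 192.
χ = V − E + F = 94 − 288 + 192 = -2.
For a closed orientable surface χ = 2 − 2g, so g = (2 − (-2))/2 = 2.

2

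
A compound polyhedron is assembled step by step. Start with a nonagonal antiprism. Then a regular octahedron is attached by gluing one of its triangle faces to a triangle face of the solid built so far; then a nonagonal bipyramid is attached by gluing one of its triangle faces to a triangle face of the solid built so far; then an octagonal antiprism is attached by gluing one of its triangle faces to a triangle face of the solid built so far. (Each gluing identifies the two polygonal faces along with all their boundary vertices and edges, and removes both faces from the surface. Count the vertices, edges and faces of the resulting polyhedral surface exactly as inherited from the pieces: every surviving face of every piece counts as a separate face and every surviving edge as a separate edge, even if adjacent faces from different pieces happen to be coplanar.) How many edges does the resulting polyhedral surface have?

A nonagonal antiprism: V=18, E=36, F=20.
Attach a regular octahedron (V=6, E=12, F=8) along a 3-gon: merge 3 vertices and 3 edges, delete both glued faces → V=21, E=45, F=26.
Attach a nonagonal bipyramid (V=11, E=27, F=18) along a 3-gon: merge 3 vertices and 3 edges, delete both glued faces → V=29, E=69, F=42.
Attach an octagonal antiprism (V=16, E=32, F=18) along a 3-gon: merge 3 vertices and 3 edges, delete both glued faces → V=42, E=98, F=58.
Check: V − E + F = 42 − 98 + 58 = 2.

98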